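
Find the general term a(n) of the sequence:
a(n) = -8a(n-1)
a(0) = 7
This is a homogeneous first-order recurrence with ratio -8.
By induction a(n) = a(0) · (-8)^n = 7 \left(-8\right)^{n}.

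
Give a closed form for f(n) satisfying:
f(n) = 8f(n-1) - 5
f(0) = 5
First-order linear non-homogeneous.
Homogeneous solution: f_h(n) = A·(8)^n.
Try constant particular solution f_p = K: K = 8K - 5 ⇒ K = \frac{5}{7}.
General: f(n) = A·(8)^n + \frac{5}{7}.
Apply f(0) = 5: A + \frac{5}{7} = 5 ⇒ A = \frac{30}{7}.
So f(n) = \frac{30 \cdot 8^{n}}{7} + \frac{5}{7}.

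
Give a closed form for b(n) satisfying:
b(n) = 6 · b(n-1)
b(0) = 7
Pure geometric recurrence with ratio 6.
By induction b(n) = b(0) · (6)^n = 7 \cdot 6^{n}.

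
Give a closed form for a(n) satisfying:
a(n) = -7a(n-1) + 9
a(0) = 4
First-order linear non-homogeneous.
Homogeneous solution: a_h(n) = A·(-7)^n.
Try constant particular solution a_p = K: K = -7K + 9 ⇒ K = \frac{9}{8}.
General: a(n) = A·(-7)^n + \frac{9}{8}.
Apply a(0) = 4: A + \frac{9}{8} = 4 ⇒ A = \frac{23}{8}.
So a(n) = \frac{23 \left(-7\right)^{n}}{8} + \frac{9}{8}.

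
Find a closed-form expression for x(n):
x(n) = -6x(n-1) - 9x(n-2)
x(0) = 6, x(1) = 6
Characteristic equation: x² + 6x + 9 = 0, which is (x - (-3))².
Repeated root r = -3.
General solution: x(n) = (A + Bn)·(-3)^n.
From x(0) = 6: A = 6.
From x(1) = 6: (A + B)·(-3) = 6 ⇒ B = -8.
So x(n) = \left(6 - 8 n\right) \cdot (-3)^n.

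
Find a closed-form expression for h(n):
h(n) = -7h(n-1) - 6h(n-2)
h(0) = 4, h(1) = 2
Characteristic equation: x² + 7x + 6 = 0, which factors as (x - (-1))(x - (-6)) = 0.
Roots r₁ = -1, r₂ = -6 (distinct).
General solution: h(n) = A·(-1)^n + B·(-6)^n.
From h(0) = 4: A + B = 4.
From h(1) = 2: -A - 6B = 2.
Solving: A = \frac{26}{5}, B = - \frac{6}{5}.
So h(n) = \frac{26 \left(-1\right)^{n}}{5} - \frac{6 \left(-6\right)^{n}}{5}.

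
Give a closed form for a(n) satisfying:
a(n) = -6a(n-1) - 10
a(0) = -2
First-order linear non-homogeneous.
Homogeneous solution: a_h(n) = A·(-6)^n.
Try constant particular solution a_p = K: K = -6K - 10 ⇒ K = - \frac{10}{7}.
General: a(n) = A·(-6)^n - \frac{10}{7}.
Apply a(0) = -2: A - \frac{10}{7} = -2 ⇒ A = - \frac{4}{7}.
So a(n) = - \frac{4 \left(-6\right)^{n}}{7} - \frac{10}{7}.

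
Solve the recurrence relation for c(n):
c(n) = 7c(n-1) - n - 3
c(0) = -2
First-order linear with linear forcing.
Homogeneous solution: c_h(n) = A·(7)^n.
Try particular c_p(n) = pn + q. Substituting:
  pn + q = 7(p(n-1) + q) - n - 3.
Matching the n-coefficient: p = 7p - 1 ⇒ p = \frac{1}{6}.
Matching constants: q = -7p + 7q - 3 ⇒ q = \frac{25}{36}.
General: c(n) = A·(7)^n + \frac{n}{6} + \frac{25}{36}.
Apply c(0) = -2: A + \frac{25}{36} = -2 ⇒ A = - \frac{97}{36}.
So c(n) = - \frac{97 \cdot 7^{n}}{36} + \frac{n}{6} + \frac{25}{36}.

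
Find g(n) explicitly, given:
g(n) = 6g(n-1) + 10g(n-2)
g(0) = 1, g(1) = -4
Characteristic equation: x² - 6x - 10 = 0.
Discriminant Δ = (6)² + 4·(10) = 76.
Roots r₁,₂ = (6 ± √76)/2, so r₁ = 3 + \sqrt{19}, r₂ = 3 - \sqrt{19}.
General solution: g(n) = A·r₁^n + B·r₂^n.
From the initial conditions, A + B = 1 and r₁A + r₂B = -4.
Since r₁ - r₂ = √76: A = (-4 - (1)r₂)/√76 = \frac{1}{2} - \frac{7 \sqrt{19}}{38}, and B = 1 - A = \frac{1}{2} + \frac{7 \sqrt{19}}{38}.
So g(n) = \left(\frac{1}{2} - \frac{7 \sqrt{19}}{38}\right)\left(3 + \sqrt{19}\right)^n + \left(\frac{1}{2} + \frac{7 \sqrt{19}}{38}\right)\left(3 - \sqrt{19}\right)^n.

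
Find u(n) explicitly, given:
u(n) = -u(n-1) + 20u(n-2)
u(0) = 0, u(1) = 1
Characteristic equation: x² + x - 20 = 0, which factors as (x - (4))(x - (-5)) = 0.
Roots r₁ = 4, r₂ = -5 (distinct).
General solution: u(n) = A·(4)^n + B·(-5)^n.
From u(0) = 0: A + B = 0.
From u(1) = 1: 4A - 5B = 1.
Solving: A = \frac{1}{9}, B = - \frac{1}{9}.
So u(n) = - \frac{\left(-5\right)^{n}}{9} + \frac{4^{n}}{9}.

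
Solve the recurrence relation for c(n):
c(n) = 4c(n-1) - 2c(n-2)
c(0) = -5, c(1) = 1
Characteristic equation: x² - 4x + 2 = 0.
Discriminant Δ = (4)² + 4·(-2) = 8.
Roots r₁,₂ = (4 ± √8)/2, so r₁ = \sqrt{2} + 2, r₂ = 2 - \sqrt{2}.
General solution: c(n) = A·r₁^n + B·r₂^n.
From the initial conditions, A + B = -5 and r₁A + r₂B = 1.
Since r₁ - r₂ = √8: A = (1 - (-5)r₂)/√8 = - \frac{5}{2} + \frac{11 \sqrt{2}}{4}, and B = -5 - A = - \frac{11 \sqrt{2}}{4} - \frac{5}{2}.
So c(n) = \left(- \frac{5}{2} + \frac{11 \sqrt{2}}{4}\right)\left(\sqrt{2} + 2\right)^n + \left(- \frac{11 \sqrt{2}}{4} - \frac{5}{2}\right)\left(2 - \sqrt{2}\right)^n.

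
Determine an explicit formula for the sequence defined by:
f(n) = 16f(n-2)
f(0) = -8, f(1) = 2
Characteristic equation: x² - 16 = 0, which factors as (x - (4))(x - (-4)) = 0.
Roots r₁ = 4, r₂ = -4 (distinct).
General solution: f(n) = A·(4)^n + B·(-4)^n.
From f(0) = -8: A + B = -8.
From f(1) = 2: 4A - 4B = 2.
Solving: A = - \frac{15}{4}, B = - \frac{17}{4}.
So f(n) = - \frac{17 \left(-4\right)^{n}}{4} - \frac{15 \cdot 4^{n}}{4}.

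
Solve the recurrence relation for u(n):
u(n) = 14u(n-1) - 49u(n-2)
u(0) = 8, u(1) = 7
Characteristic equation: x² - 14x + 49 = 0, which is (x - (7))².
Repeated root r = 7.
General solution: u(n) = (A + Bn)·(7)^n.
From u(0) = 8: A = 8.
From u(1) = 7: (A + B)·(7) = 7 ⇒ B = -7.
So u(n) = \left(8 - 7 n\right) \cdot (7)^n.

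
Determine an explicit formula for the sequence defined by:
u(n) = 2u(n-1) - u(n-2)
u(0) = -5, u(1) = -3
Characteristic equation: x² - 2x + 1 = 0, which is (x - (1))².
Repeated root r = 1.
General solution: u(n) = (A + Bn)·(1)^n.
From u(0) = -5: A = -5.
From u(1) = -3: (A + B)·(1) = -3 ⇒ B = 2.
So u(n) = \left(2 n - 5\right) \cdot (1)^n.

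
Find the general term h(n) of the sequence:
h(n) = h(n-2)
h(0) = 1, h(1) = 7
Characteristic equation: x² - 1 = 0, which factors as (x - (1))(x - (-1)) = 0.
Roots r₁ = 1, r₂ = -1 (distinct).
General solution: h(n) = A·(1)^n + B·(-1)^n.
From h(0) = 1: A + B = 1.
From h(1) = 7: A - B = 7.
Solving: A = 4, B = -3.
So h(n) = 4 - 3 \left(-1\right)^{n}.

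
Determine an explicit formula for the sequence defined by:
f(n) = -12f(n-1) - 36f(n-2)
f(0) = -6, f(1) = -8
Characteristic equation: x² + 12x + 36 = 0, which is (x - (-6))².
Repeated root r = -6.
General solution: f(n) = (A + Bn)·(-6)^n.
From f(0) = -6: A = -6.
From f(1) = -8: (A + B)·(-6) = -8 ⇒ B = \frac{22}{3}.
So f(n) = \left(\frac{22 n}{3} - 6\right) \cdot (-6)^n.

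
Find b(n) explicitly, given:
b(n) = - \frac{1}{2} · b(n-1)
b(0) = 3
Pure geometric recurrence with ratio - \frac{1}{2}.
By induction b(n) = b(0) · (- \frac{1}{2})^n = 3 \left(- \frac{1}{2}\right)^{n}.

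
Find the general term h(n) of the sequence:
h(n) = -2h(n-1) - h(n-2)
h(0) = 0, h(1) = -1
Characteristic equation: x² + 2x + 1 = 0, which is (x - (-1))².
Repeated root r = -1.
General solution: h(n) = (A + Bn)·(-1)^n.
From h(0) = 0: A = 0.
From h(1) = -1: (A + B)·(-1) = -1 ⇒ B = 1.
So h(n) = \left(n\right) \cdot (-1)^n.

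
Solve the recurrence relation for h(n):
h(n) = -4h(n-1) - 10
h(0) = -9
First-order linear non-homogeneous.
Homogeneous solution: h_h(n) = A·(-4)^n.
Try constant particular solution h_p = K: K = -4K - 10 ⇒ K = -2.
General: h(n) = A·(-4)^n - 2.
Apply h(0) = -9: A - 2 = -9 ⇒ A = -7.
So h(n) = - 7 \left(-4\right)^{n} - 2.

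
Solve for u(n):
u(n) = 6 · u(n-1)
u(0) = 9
Pure geometric recurrence with ratio 6.
By induction u(n) = u(0) · (6)^n = 9 \cdot 6^{n}.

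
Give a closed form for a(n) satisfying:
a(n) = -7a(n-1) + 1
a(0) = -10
First-order linear non-homogeneous.
Homogeneous solution: a_h(n) = A·(-7)^n.
Try constant particular solution a_p = K: K = -7K + 1 ⇒ K = \frac{1}{8}.
General: a(n) = A·(-7)^n + \frac{1}{8}.
Apply a(0) = -10: A + \frac{1}{8} = -10 ⇒ A = - \frac{81}{8}.
So a(n) = \frac{1}{8} - \frac{81 \left(-7\right)^{n}}{8}.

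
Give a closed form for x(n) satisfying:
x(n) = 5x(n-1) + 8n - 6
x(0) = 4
First-order linear with linear forcing.
Homogeneous solution: x_h(n) = A·(5)^n.
Try particular x_p(n) = pn + q. Substituting:
  pn + q = 5(p(n-1) + q) + 8n - 6.
Matching the n-coefficient: p = 5p + 8 ⇒ p = -2.
Matching constants: q = -5p + 5q - 6 ⇒ q = -1.
General: x(n) = A·(5)^n - 2 n - 1.
Apply x(0) = 4: A - 1 = 4 ⇒ A = 5.
So x(n) = 5 \cdot 5^{n} - 2 n - 1.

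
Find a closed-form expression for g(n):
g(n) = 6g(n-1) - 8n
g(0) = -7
First-order linear with linear forcing.
Homogeneous solution: g_h(n) = A·(6)^n.
Try particular g_p(n) = pn + q. Substituting:
  pn + q = 6(p(n-1) + q) - 8n.
Matching the n-coefficient: p = 6p - 8 ⇒ p = \frac{8}{5}.
Matching constants: q = -6p + 6q ⇒ q = \frac{48}{25}.
General: g(n) = A·(6)^n + \frac{8 n}{5} + \frac{48}{25}.
Apply g(0) = -7: A + \frac{48}{25} = -7 ⇒ A = - \frac{223}{25}.
So g(n) = - \frac{223 \cdot 6^{n}}{25} + \frac{8 n}{5} + \frac{48}{25}.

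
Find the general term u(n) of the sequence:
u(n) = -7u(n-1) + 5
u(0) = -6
First-order linear non-homogeneous.
Homogeneous solution: u_h(n) = A·(-7)^n.
Try constant particular solution u_p = K: K = -7K + 5 ⇒ K = \frac{5}{8}.
General: u(n) = A·(-7)^n + \frac{5}{8}.
Apply u(0) = -6: A + \frac{5}{8} = -6 ⇒ A = - \frac{53}{8}.
So u(n) = \frac{5}{8} - \frac{53 \left(-7\right)^{n}}{8}.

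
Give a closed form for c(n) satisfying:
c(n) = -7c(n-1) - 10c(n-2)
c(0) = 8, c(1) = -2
Characteristic equation: x² + 7x + 10 = 0, which factors as (x - (-5))(x - (-2)) = 0.
Roots r₁ = -5, r₂ = -2 (distinct).
General solution: c(n) = A·(-5)^n + B·(-2)^n.
From c(0) = 8: A + B = 8.
From c(1) = -2: -5A - 2B = -2.
Solving: A = - \frac{14}{3}, B = \frac{38}{3}.
So c(n) = \frac{38 \left(-2\right)^{n}}{3} - \frac{14 \left(-5\right)^{n}}{3}.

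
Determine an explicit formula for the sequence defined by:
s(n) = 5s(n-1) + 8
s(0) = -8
First-order linear non-homogeneous.
Homogeneous solution: s_h(n) = A·(5)^n.
Try constant particular solution s_p = K: K = 5K + 8 ⇒ K = -2.
General: s(n) = A·(5)^n - 2.
Apply s(0) = -8: A - 2 = -8 ⇒ A = -6.
So s(n) = - 6 \cdot 5^{n} - 2.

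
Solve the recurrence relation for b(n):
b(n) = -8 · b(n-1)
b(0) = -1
Pure geometric recurrence with ratio -8.
By induction b(n) = b(0) · (-8)^n = - \left(-8\right)^{n}.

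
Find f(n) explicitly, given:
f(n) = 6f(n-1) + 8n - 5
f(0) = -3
First-order linear with linear forcing.
Homogeneous solution: f_h(n) = A·(6)^n.
Try particular f_p(n) = pn + q. Substituting:
  pn + q = 6(p(n-1) + q) + 8n - 5.
Matching the n-coefficient: p = 6p + 8 ⇒ p = - \frac{8}{5}.
Matching constants: q = -6p + 6q - 5 ⇒ q = - \frac{23}{25}.
General: f(n) = A·(6)^n - \frac{8 n}{5} - \frac{23}{25}.
Apply f(0) = -3: A - \frac{23}{25} = -3 ⇒ A = - \frac{52}{25}.
So f(n) = - \frac{52 \cdot 6^{n}}{25} - \frac{8 n}{5} - \frac{23}{25}.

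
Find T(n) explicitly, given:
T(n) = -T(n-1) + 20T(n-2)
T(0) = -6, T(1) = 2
Characteristic equation: x² + x - 20 = 0, which factors as (x - (4))(x - (-5)) = 0.
Roots r₁ = 4, r₂ = -5 (distinct).
General solution: T(n) = A·(4)^n + B·(-5)^n.
From T(0) = -6: A + B = -6.
From T(1) = 2: 4A - 5B = 2.
Solving: A = - \frac{28}{9}, B = - \frac{26}{9}.
So T(n) = - \frac{26 \left(-5\right)^{n}}{9} - \frac{28 \cdot 4^{n}}{9}.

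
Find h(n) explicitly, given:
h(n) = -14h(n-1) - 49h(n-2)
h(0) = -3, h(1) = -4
Characteristic equation: x² + 14x + 49 = 0, which is (x - (-7))².
Repeated root r = -7.
General solution: h(n) = (A + Bn)·(-7)^n.
From h(0) = -3: A = -3.
From h(1) = -4: (A + B)·(-7) = -4 ⇒ B = \frac{25}{7}.
So h(n) = \left(\frac{25 n}{7} - 3\right) \cdot (-7)^n.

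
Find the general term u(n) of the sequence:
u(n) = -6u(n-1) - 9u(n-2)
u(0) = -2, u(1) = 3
Characteristic equation: x² + 6x + 9 = 0, which is (x - (-3))².
Repeated root r = -3.
General solution: u(n) = (A + Bn)·(-3)^n.
From u(0) = -2: A = -2.
From u(1) = 3: (A + B)·(-3) = 3 ⇒ B = 1.
So u(n) = \left(n - 2\right) \cdot (-3)^n.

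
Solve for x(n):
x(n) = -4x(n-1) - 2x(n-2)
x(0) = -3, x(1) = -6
Characteristic equation: x² + 4x + 2 = 0.
Discriminant Δ = (-4)² + 4·(-2) = 8.
Roots r₁,₂ = (-4 ± √8)/2, so r₁ = -2 + \sqrt{2}, r₂ = -2 - \sqrt{2}.
General solution: x(n) = A·r₁^n + B·r₂^n.
From the initial conditions, A + B = -3 and r₁A + r₂B = -6.
Since r₁ - r₂ = √8: A = (-6 - (-3)r₂)/√8 = - 3 \sqrt{2} - \frac{3}{2}, and B = -3 - A = - \frac{3}{2} + 3 \sqrt{2}.
So x(n) = \left(- 3 \sqrt{2} - \frac{3}{2}\right)\left(-2 + \sqrt{2}\right)^n + \left(- \frac{3}{2} + 3 \sqrt{2}\right)\left(-2 - \sqrt{2}\right)^n.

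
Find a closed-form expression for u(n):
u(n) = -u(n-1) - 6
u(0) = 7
First-order linear non-homogeneous.
Homogeneous solution: u_h(n) = A·(-1)^n.
Try constant particular solution u_p = K: K = -K - 6 ⇒ K = -3.
General: u(n) = A·(-1)^n - 3.
Apply u(0) = 7: A - 3 = 7 ⇒ A = 10.
So u(n) = 10 \left(-1\right)^{n} - 3.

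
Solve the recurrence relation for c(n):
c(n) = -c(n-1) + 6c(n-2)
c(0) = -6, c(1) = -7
Characteristic equation: x² + x - 6 = 0, which factors as (x - (2))(x - (-3)) = 0.
Roots r₁ = 2, r₂ = -3 (distinct).
General solution: c(n) = A·(2)^n + B·(-3)^n.
From c(0) = -6: A + B = -6.
From c(1) = -7: 2A - 3B = -7.
Solving: A = -5, B = -1.
So c(n) = - \left(-3\right)^{n} - 5 \cdot 2^{n}.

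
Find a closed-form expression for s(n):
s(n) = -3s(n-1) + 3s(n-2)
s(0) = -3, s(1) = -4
Characteristic equation: x² + 3x - 3 = 0.
Discriminant Δ = (-3)² + 4·(3) = 21.
Roots r₁,₂ = (-3 ± √21)/2, so r₁ = - \frac{3}{2} + \frac{\sqrt{21}}{2}, r₂ = - \frac{\sqrt{21}}{2} - \frac{3}{2}.
General solution: s(n) = A·r₁^n + B·r₂^n.
From the initial conditions, A + B = -3 and r₁A + r₂B = -4.
Since r₁ - r₂ = √21: A = (-4 - (-3)r₂)/√21 = - \frac{17 \sqrt{21}}{42} - \frac{3}{2}, and B = -3 - A = - \frac{3}{2} + \frac{17 \sqrt{21}}{42}.
So s(n) = \left(- \frac{17 \sqrt{21}}{42} - \frac{3}{2}\right)\left(- \frac{3}{2} + \frac{\sqrt{21}}{2}\right)^n + \left(- \frac{3}{2} + \frac{17 \sqrt{21}}{42}\right)\left(- \frac{\sqrt{21}}{2} - \frac{3}{2}\right)^n.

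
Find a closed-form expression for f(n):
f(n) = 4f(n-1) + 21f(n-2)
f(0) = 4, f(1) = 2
Characteristic equation: x² - 4x - 21 = 0, which factors as (x - (7))(x - (-3)) = 0.
Roots r₁ = 7, r₂ = -3 (distinct).
General solution: f(n) = A·(7)^n + B·(-3)^n.
From f(0) = 4: A + B = 4.
From f(1) = 2: 7A - 3B = 2.
Solving: A = \frac{7}{5}, B = \frac{13}{5}.
So f(n) = \frac{13 \left(-3\right)^{n}}{5} + \frac{7 \cdot 7^{n}}{5}.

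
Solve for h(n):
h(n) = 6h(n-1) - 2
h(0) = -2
First-order linear non-homogeneous.
Homogeneous solution: h_h(n) = A·(6)^n.
Try constant particular solution h_p = K: K = 6K - 2 ⇒ K = \frac{2}{5}.
General: h(n) = A·(6)^n + \frac{2}{5}.
Apply h(0) = -2: A + \frac{2}{5} = -2 ⇒ A = - \frac{12}{5}.
So h(n) = \frac{2}{5} - \frac{12 \cdot 6^{n}}{5}.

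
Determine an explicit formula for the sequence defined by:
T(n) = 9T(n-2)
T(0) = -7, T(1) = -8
Characteristic equation: x² - 9 = 0, which factors as (x - (-3))(x - (3)) = 0.
Roots r₁ = -3, r₂ = 3 (distinct).
General solution: T(n) = A·(-3)^n + B·(3)^n.
From T(0) = -7: A + B = -7.
From T(1) = -8: -3A + 3B = -8.
Solving: A = - \frac{13}{6}, B = - \frac{29}{6}.
So T(n) = - \frac{13 \left(-3\right)^{n}}{6} - \frac{29 \cdot 3^{n}}{6}.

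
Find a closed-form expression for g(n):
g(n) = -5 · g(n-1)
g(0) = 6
Pure geometric recurrence with ratio -5.
By induction g(n) = g(0) · (-5)^n = 6 \left(-5\right)^{n}.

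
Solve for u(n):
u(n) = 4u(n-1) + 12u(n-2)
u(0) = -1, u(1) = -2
Characteristic equation: x² - 4x - 12 = 0, which factors as (x - (6))(x - (-2)) = 0.
Roots r₁ = 6, r₂ = -2 (distinct).
General solution: u(n) = A·(6)^n + B·(-2)^n.
From u(0) = -1: A + B = -1.
From u(1) = -2: 6A - 2B = -2.
Solving: A = - \frac{1}{2}, B = - \frac{1}{2}.
So u(n) = - \frac{\left(-2\right)^{n}}{2} - \frac{6^{n}}{2}.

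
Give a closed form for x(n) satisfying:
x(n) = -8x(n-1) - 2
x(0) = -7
First-order linear non-homogeneous.
Homogeneous solution: x_h(n) = A·(-8)^n.
Try constant particular solution x_p = K: K = -8K - 2 ⇒ K = - \frac{2}{9}.
General: x(n) = A·(-8)^n - \frac{2}{9}.
Apply x(0) = -7: A - \frac{2}{9} = -7 ⇒ A = - \frac{61}{9}.
So x(n) = - \frac{61 \left(-8\right)^{n}}{9} - \frac{2}{9}.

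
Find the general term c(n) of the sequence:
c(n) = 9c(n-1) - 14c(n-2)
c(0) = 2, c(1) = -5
Characteristic equation: x² - 9x + 14 = 0, which factors as (x - (2))(x - (7)) = 0.
Roots r₁ = 2, r₂ = 7 (distinct).
General solution: c(n) = A·(2)^n + B·(7)^n.
From c(0) = 2: A + B = 2.
From c(1) = -5: 2A + 7B = -5.
Solving: A = \frac{19}{5}, B = - \frac{9}{5}.
So c(n) = \frac{19 \cdot 2^{n}}{5} - \frac{9 \cdot 7^{n}}{5}.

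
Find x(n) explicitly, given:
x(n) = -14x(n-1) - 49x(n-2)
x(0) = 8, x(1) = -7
Characteristic equation: x² + 14x + 49 = 0, which is (x - (-7))².
Repeated root r = -7.
General solution: x(n) = (A + Bn)·(-7)^n.
From x(0) = 8: A = 8.
From x(1) = -7: (A + B)·(-7) = -7 ⇒ B = -7.
So x(n) = \left(8 - 7 n\right) \cdot (-7)^n.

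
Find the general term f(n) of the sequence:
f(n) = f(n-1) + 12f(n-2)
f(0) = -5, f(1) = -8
Characteristic equation: x² - x - 12 = 0, which factors as (x - (-3))(x - (4)) = 0.
Roots r₁ = -3, r₂ = 4 (distinct).
General solution: f(n) = A·(-3)^n + B·(4)^n.
From f(0) = -5: A + B = -5.
From f(1) = -8: -3A + 4B = -8.
Solving: A = - \frac{12}{7}, B = - \frac{23}{7}.
So f(n) = - \frac{12 \left(-3\right)^{n}}{7} - \frac{23 \cdot 4^{n}}{7}.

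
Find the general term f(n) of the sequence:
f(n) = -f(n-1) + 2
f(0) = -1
First-order linear non-homogeneous.
Homogeneous solution: f_h(n) = A·(-1)^n.
Try constant particular solution f_p = K: K = -K + 2 ⇒ K = 1.
General: f(n) = A·(-1)^n + 1.
Apply f(0) = -1: A + 1 = -1 ⇒ A = -2.
So f(n) = 1 - 2 \left(-1\right)^{n}.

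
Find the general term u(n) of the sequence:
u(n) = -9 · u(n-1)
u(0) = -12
Pure geometric recurrence with ratio -9.
By induction u(n) = u(0) · (-9)^n = - 12 \left(-9\right)^{n}.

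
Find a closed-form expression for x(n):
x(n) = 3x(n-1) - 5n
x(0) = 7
First-order linear with linear forcing.
Homogeneous solution: x_h(n) = A·(3)^n.
Try particular x_p(n) = pn + q. Substituting:
  pn + q = 3(p(n-1) + q) - 5n.
Matching the n-coefficient: p = 3p - 5 ⇒ p = \frac{5}{2}.
Matching constants: q = -3p + 3q ⇒ q = \frac{15}{4}.
General: x(n) = A·(3)^n + \frac{5 n}{2} + \frac{15}{4}.
Apply x(0) = 7: A + \frac{15}{4} = 7 ⇒ A = \frac{13}{4}.
So x(n) = \frac{13 \cdot 3^{n}}{4} + \frac{5 n}{2} + \frac{15}{4}.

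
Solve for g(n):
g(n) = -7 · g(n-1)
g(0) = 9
Pure geometric recurrence with ratio -7.
By induction g(n) = g(0) · (-7)^n = 9 \left(-7\right)^{n}.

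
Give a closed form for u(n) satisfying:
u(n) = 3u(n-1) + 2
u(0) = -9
First-order linear non-homogeneous.
Homogeneous solution: u_h(n) = A·(3)^n.
Try constant particular solution u_p = K: K = 3K + 2 ⇒ K = -1.
General: u(n) = A·(3)^n - 1.
Apply u(0) = -9: A - 1 = -9 ⇒ A = -8.
So u(n) = - 8 \cdot 3^{n} - 1.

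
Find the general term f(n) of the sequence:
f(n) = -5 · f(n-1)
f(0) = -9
Pure geometric recurrence with ratio -5.
By induction f(n) = f(0) · (-5)^n = - 9 \left(-5\right)^{n}.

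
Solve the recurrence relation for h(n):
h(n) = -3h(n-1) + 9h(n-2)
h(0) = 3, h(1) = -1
Characteristic equation: x² + 3x - 9 = 0.
Discriminant Δ = (-3)² + 4·(9) = 45.
Roots r₁,₂ = (-3 ± √45)/2, so r₁ = - \frac{3}{2} + \frac{3 \sqrt{5}}{2}, r₂ = - \frac{3 \sqrt{5}}{2} - \frac{3}{2}.
General solution: h(n) = A·r₁^n + B·r₂^n.
From the initial conditions, A + B = 3 and r₁A + r₂B = -1.
Since r₁ - r₂ = √45: A = (-1 - (3)r₂)/√45 = \frac{7 \sqrt{5}}{30} + \frac{3}{2}, and B = 3 - A = \frac{3}{2} - \frac{7 \sqrt{5}}{30}.
So h(n) = \left(\frac{7 \sqrt{5}}{30} + \frac{3}{2}\right)\left(- \frac{3}{2} + \frac{3 \sqrt{5}}{2}\right)^n + \left(\frac{3}{2} - \frac{7 \sqrt{5}}{30}\right)\left(- \frac{3 \sqrt{5}}{2} - \frac{3}{2}\right)^n.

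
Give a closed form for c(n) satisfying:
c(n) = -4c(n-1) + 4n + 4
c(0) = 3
First-order linear with linear forcing.
Homogeneous solution: c_h(n) = A·(-4)^n.
Try particular c_p(n) = pn + q. Substituting:
  pn + q = -4(p(n-1) + q) + 4n + 4.
Matching the n-coefficient: p = -4p + 4 ⇒ p = \frac{4}{5}.
Matching constants: q = 4p - 4q + 4 ⇒ q = \frac{36}{25}.
General: c(n) = A·(-4)^n + \frac{4 n}{5} + \frac{36}{25}.
Apply c(0) = 3: A + \frac{36}{25} = 3 ⇒ A = \frac{39}{25}.
So c(n) = \frac{39 \left(-4\right)^{n}}{25} + \frac{4 n}{5} + \frac{36}{25}.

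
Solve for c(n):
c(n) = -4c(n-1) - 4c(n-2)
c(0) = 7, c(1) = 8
Characteristic equation: x² + 4x + 4 = 0, which is (x - (-2))².
Repeated root r = -2.
General solution: c(n) = (A + Bn)·(-2)^n.
From c(0) = 7: A = 7.
From c(1) = 8: (A + B)·(-2) = 8 ⇒ B = -11.
So c(n) = \left(7 - 11 n\right) \cdot (-2)^n.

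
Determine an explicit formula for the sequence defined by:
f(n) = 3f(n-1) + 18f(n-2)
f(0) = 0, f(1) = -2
Characteristic equation: x² - 3x - 18 = 0, which factors as (x - (6))(x - (-3)) = 0.
Roots r₁ = 6, r₂ = -3 (distinct).
General solution: f(n) = A·(6)^n + B·(-3)^n.
From f(0) = 0: A + B = 0.
From f(1) = -2: 6A - 3B = -2.
Solving: A = - \frac{2}{9}, B = \frac{2}{9}.
So f(n) = \frac{2 \left(-3\right)^{n}}{9} - \frac{2 \cdot 6^{n}}{9}.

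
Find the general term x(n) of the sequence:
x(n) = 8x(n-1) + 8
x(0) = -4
First-order linear non-homogeneous.
Homogeneous solution: x_h(n) = A·(8)^n.
Try constant particular solution x_p = K: K = 8K + 8 ⇒ K = - \frac{8}{7}.
General: x(n) = A·(8)^n - \frac{8}{7}.
Apply x(0) = -4: A - \frac{8}{7} = -4 ⇒ A = - \frac{20}{7}.
So x(n) = - \frac{20 \cdot 8^{n}}{7} - \frac{8}{7}.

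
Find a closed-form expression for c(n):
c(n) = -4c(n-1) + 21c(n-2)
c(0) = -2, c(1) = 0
Characteristic equation: x² + 4x - 21 = 0, which factors as (x - (3))(x - (-7)) = 0.
Roots r₁ = 3, r₂ = -7 (distinct).
General solution: c(n) = A·(3)^n + B·(-7)^n.
From c(0) = -2: A + B = -2.
From c(1) = 0: 3A - 7B = 0.
Solving: A = - \frac{7}{5}, B = - \frac{3}{5}.
So c(n) = - \frac{3 \left(-7\right)^{n}}{5} - \frac{7 \cdot 3^{n}}{5}.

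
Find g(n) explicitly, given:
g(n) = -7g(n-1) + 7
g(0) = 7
First-order linear non-homogeneous.
Homogeneous solution: g_h(n) = A·(-7)^n.
Try constant particular solution g_p = K: K = -7K + 7 ⇒ K = \frac{7}{8}.
General: g(n) = A·(-7)^n + \frac{7}{8}.
Apply g(0) = 7: A + \frac{7}{8} = 7 ⇒ A = \frac{49}{8}.
So g(n) = \frac{49 \left(-7\right)^{n}}{8} + \frac{7}{8}.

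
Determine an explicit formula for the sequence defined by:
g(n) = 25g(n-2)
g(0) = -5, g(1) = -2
Characteristic equation: x² - 25 = 0, which factors as (x - (5))(x - (-5)) = 0.
Roots r₁ = 5, r₂ = -5 (distinct).
General solution: g(n) = A·(5)^n + B·(-5)^n.
From g(0) = -5: A + B = -5.
From g(1) = -2: 5A - 5B = -2.
Solving: A = - \frac{27}{10}, B = - \frac{23}{10}.
So g(n) = - \frac{23 \left(-5\right)^{n}}{10} - \frac{27 \cdot 5^{n}}{10}.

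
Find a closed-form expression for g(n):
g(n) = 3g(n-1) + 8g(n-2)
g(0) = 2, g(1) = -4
Characteristic equation: x² - 3x - 8 = 0.
Discriminant Δ = (3)² + 4·(8) = 41.
Roots r₁,₂ = (3 ± √41)/2, so r₁ = \frac{3}{2} + \frac{\sqrt{41}}{2}, r₂ = \frac{3}{2} - \frac{\sqrt{41}}{2}.
General solution: g(n) = A·r₁^n + B·r₂^n.
From the initial conditions, A + B = 2 and r₁A + r₂B = -4.
Since r₁ - r₂ = √41: A = (-4 - (2)r₂)/√41 = 1 - \frac{7 \sqrt{41}}{41}, and B = 2 - A = 1 + \frac{7 \sqrt{41}}{41}.
So g(n) = \left(1 - \frac{7 \sqrt{41}}{41}\right)\left(\frac{3}{2} + \frac{\sqrt{41}}{2}\right)^n + \left(1 + \frac{7 \sqrt{41}}{41}\right)\left(\frac{3}{2} - \frac{\sqrt{41}}{2}\right)^n.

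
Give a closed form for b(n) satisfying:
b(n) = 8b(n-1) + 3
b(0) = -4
First-order linear non-homogeneous.
Homogeneous solution: b_h(n) = A·(8)^n.
Try constant particular solution b_p = K: K = 8K + 3 ⇒ K = - \frac{3}{7}.
General: b(n) = A·(8)^n - \frac{3}{7}.
Apply b(0) = -4: A - \frac{3}{7} = -4 ⇒ A = - \frac{25}{7}.
So b(n) = - \frac{25 \cdot 8^{n}}{7} - \frac{3}{7}.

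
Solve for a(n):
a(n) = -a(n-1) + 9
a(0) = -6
First-order linear non-homogeneous.
Homogeneous solution: a_h(n) = A·(-1)^n.
Try constant particular solution a_p = K: K = -K + 9 ⇒ K = \frac{9}{2}.
General: a(n) = A·(-1)^n + \frac{9}{2}.
Apply a(0) = -6: A + \frac{9}{2} = -6 ⇒ A = - \frac{21}{2}.
So a(n) = \frac{9}{2} - \frac{21 \left(-1\right)^{n}}{2}.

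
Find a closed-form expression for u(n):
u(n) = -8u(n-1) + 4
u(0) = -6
First-order linear non-homogeneous.
Homogeneous solution: u_h(n) = A·(-8)^n.
Try constant particular solution u_p = K: K = -8K + 4 ⇒ K = \frac{4}{9}.
General: u(n) = A·(-8)^n + \frac{4}{9}.
Apply u(0) = -6: A + \frac{4}{9} = -6 ⇒ A = - \frac{58}{9}.
So u(n) = \frac{4}{9} - \frac{58 \left(-8\right)^{n}}{9}.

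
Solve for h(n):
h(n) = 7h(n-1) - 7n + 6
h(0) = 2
First-order linear with linear forcing.
Homogeneous solution: h_h(n) = A·(7)^n.
Try particular h_p(n) = pn + q. Substituting:
  pn + q = 7(p(n-1) + q) - 7n + 6.
Matching the n-coefficient: p = 7p - 7 ⇒ p = \frac{7}{6}.
Matching constants: q = -7p + 7q + 6 ⇒ q = \frac{13}{36}.
General: h(n) = A·(7)^n + \frac{7 n}{6} + \frac{13}{36}.
Apply h(0) = 2: A + \frac{13}{36} = 2 ⇒ A = \frac{59}{36}.
So h(n) = \frac{59 \cdot 7^{n}}{36} + \frac{7 n}{6} + \frac{13}{36}.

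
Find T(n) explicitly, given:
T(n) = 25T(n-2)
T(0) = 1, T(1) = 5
Characteristic equation: x² - 25 = 0, which factors as (x - (-5))(x - (5)) = 0.
Roots r₁ = -5, r₂ = 5 (distinct).
General solution: T(n) = A·(-5)^n + B·(5)^n.
From T(0) = 1: A + B = 1.
From T(1) = 5: -5A + 5B = 5.
Solving: A = 0, B = 1.
So T(n) = 5^{n}.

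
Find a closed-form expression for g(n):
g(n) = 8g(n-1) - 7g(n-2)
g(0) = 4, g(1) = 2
Characteristic equation: x² - 8x + 7 = 0, which factors as (x - (7))(x - (1)) = 0.
Roots r₁ = 7, r₂ = 1 (distinct).
General solution: g(n) = A·(7)^n + B·(1)^n.
From g(0) = 4: A + B = 4.
From g(1) = 2: 7A + B = 2.
Solving: A = - \frac{1}{3}, B = \frac{13}{3}.
So g(n) = \frac{13}{3} - \frac{7^{n}}{3}.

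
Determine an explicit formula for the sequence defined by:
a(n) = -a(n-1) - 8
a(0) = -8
First-order linear non-homogeneous.
Homogeneous solution: a_h(n) = A·(-1)^n.
Try constant particular solution a_p = K: K = -K - 8 ⇒ K = -4.
General: a(n) = A·(-1)^n - 4.
Apply a(0) = -8: A - 4 = -8 ⇒ A = -4.
So a(n) = - 4 \left(-1\right)^{n} - 4.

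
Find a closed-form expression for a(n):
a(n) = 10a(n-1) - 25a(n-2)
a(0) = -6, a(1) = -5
Characteristic equation: x² - 10x + 25 = 0, which is (x - (5))².
Repeated root r = 5.
General solution: a(n) = (A + Bn)·(5)^n.
From a(0) = -6: A = -6.
From a(1) = -5: (A + B)·(5) = -5 ⇒ B = 5.
So a(n) = \left(5 n - 6\right) \cdot (5)^n.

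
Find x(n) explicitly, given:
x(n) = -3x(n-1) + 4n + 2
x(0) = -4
First-order linear with linear forcing.
Homogeneous solution: x_h(n) = A·(-3)^n.
Try particular x_p(n) = pn + q. Substituting:
  pn + q = -3(p(n-1) + q) + 4n + 2.
Matching the n-coefficient: p = -3p + 4 ⇒ p = 1.
Matching constants: q = 3p - 3q + 2 ⇒ q = \frac{5}{4}.
General: x(n) = A·(-3)^n + n + \frac{5}{4}.
Apply x(0) = -4: A + \frac{5}{4} = -4 ⇒ A = - \frac{21}{4}.
So x(n) = - \frac{21 \left(-3\right)^{n}}{4} + n + \frac{5}{4}.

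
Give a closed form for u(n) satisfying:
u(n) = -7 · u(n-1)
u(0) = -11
Pure geometric recurrence with ratio -7.
By induction u(n) = u(0) · (-7)^n = - 11 \left(-7\right)^{n}.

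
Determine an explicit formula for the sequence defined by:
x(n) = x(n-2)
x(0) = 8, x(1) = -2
Characteristic equation: x² - 1 = 0, which factors as (x - (-1))(x - (1)) = 0.
Roots r₁ = -1, r₂ = 1 (distinct).
General solution: x(n) = A·(-1)^n + B·(1)^n.
From x(0) = 8: A + B = 8.
From x(1) = -2: -A + B = -2.
Solving: A = 5, B = 3.
So x(n) = 5 \left(-1\right)^{n} + 3.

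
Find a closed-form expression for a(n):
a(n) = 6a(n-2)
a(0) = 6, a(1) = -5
Characteristic equation: x² - 6 = 0.
Discriminant Δ = (0)² + 4·(6) = 24.
Roots r₁,₂ = (0 ± √24)/2, so r₁ = \sqrt{6}, r₂ = - \sqrt{6}.
General solution: a(n) = A·r₁^n + B·r₂^n.
From the initial conditions, A + B = 6 and r₁A + r₂B = -5.
Since r₁ - r₂ = √24: A = (-5 - (6)r₂)/√24 = 3 - \frac{5 \sqrt{6}}{12}, and B = 6 - A = \frac{5 \sqrt{6}}{12} + 3.
So a(n) = \left(3 - \frac{5 \sqrt{6}}{12}\right)\left(\sqrt{6}\right)^n + \left(\frac{5 \sqrt{6}}{12} + 3\right)\left(- \sqrt{6}\right)^n.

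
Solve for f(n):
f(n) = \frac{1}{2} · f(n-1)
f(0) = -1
Pure geometric recurrence with ratio \frac{1}{2}.
By induction f(n) = f(0) · (\frac{1}{2})^n = - 2^{- n}.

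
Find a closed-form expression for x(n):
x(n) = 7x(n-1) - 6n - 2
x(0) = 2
First-order linear with linear forcing.
Homogeneous solution: x_h(n) = A·(7)^n.
Try particular x_p(n) = pn + q. Substituting:
  pn + q = 7(p(n-1) + q) - 6n - 2.
Matching the n-coefficient: p = 7p - 6 ⇒ p = 1.
Matching constants: q = -7p + 7q - 2 ⇒ q = \frac{3}{2}.
General: x(n) = A·(7)^n + n + \frac{3}{2}.
Apply x(0) = 2: A + \frac{3}{2} = 2 ⇒ A = \frac{1}{2}.
So x(n) = \frac{7^{n}}{2} + n + \frac{3}{2}.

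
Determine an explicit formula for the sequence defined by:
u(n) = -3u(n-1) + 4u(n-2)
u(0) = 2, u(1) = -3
Characteristic equation: x² + 3x - 4 = 0, which factors as (x - (-4))(x - (1)) = 0.
Roots r₁ = -4, r₂ = 1 (distinct).
General solution: u(n) = A·(-4)^n + B·(1)^n.
From u(0) = 2: A + B = 2.
From u(1) = -3: -4A + B = -3.
Solving: A = 1, B = 1.
So u(n) = \left(-4\right)^{n} + 1.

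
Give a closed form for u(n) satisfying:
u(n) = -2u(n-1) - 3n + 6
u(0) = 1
First-order linear with linear forcing.
Homogeneous solution: u_h(n) = A·(-2)^n.
Try particular u_p(n) = pn + q. Substituting:
  pn + q = -2(p(n-1) + q) - 3n + 6.
Matching the n-coefficient: p = -2p - 3 ⇒ p = -1.
Matching constants: q = 2p - 2q + 6 ⇒ q = \frac{4}{3}.
General: u(n) = A·(-2)^n - n + \frac{4}{3}.
Apply u(0) = 1: A + \frac{4}{3} = 1 ⇒ A = - \frac{1}{3}.
So u(n) = - \frac{\left(-2\right)^{n}}{3} - n + \frac{4}{3}.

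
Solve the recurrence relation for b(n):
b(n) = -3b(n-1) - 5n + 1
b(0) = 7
First-order linear with linear forcing.
Homogeneous solution: b_h(n) = A·(-3)^n.
Try particular b_p(n) = pn + q. Substituting:
  pn + q = -3(p(n-1) + q) - 5n + 1.
Matching the n-coefficient: p = -3p - 5 ⇒ p = - \frac{5}{4}.
Matching constants: q = 3p - 3q + 1 ⇒ q = - \frac{11}{16}.
General: b(n) = A·(-3)^n - \frac{5 n}{4} - \frac{11}{16}.
Apply b(0) = 7: A - \frac{11}{16} = 7 ⇒ A = \frac{123}{16}.
So b(n) = \frac{123 \left(-3\right)^{n}}{16} - \frac{5 n}{4} - \frac{11}{16}.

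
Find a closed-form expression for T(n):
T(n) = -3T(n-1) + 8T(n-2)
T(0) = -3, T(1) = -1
Characteristic equation: x² + 3x - 8 = 0.
Discriminant Δ = (-3)² + 4·(8) = 41.
Roots r₁,₂ = (-3 ± √41)/2, so r₁ = - \frac{3}{2} + \frac{\sqrt{41}}{2}, r₂ = - \frac{\sqrt{41}}{2} - \frac{3}{2}.
General solution: T(n) = A·r₁^n + B·r₂^n.
From the initial conditions, A + B = -3 and r₁A + r₂B = -1.
Since r₁ - r₂ = √41: A = (-1 - (-3)r₂)/√41 = - \frac{3}{2} - \frac{11 \sqrt{41}}{82}, and B = -3 - A = - \frac{3}{2} + \frac{11 \sqrt{41}}{82}.
So T(n) = \left(- \frac{3}{2} - \frac{11 \sqrt{41}}{82}\right)\left(- \frac{3}{2} + \frac{\sqrt{41}}{2}\right)^n + \left(- \frac{3}{2} + \frac{11 \sqrt{41}}{82}\right)\left(- \frac{\sqrt{41}}{2} - \frac{3}{2}\right)^n.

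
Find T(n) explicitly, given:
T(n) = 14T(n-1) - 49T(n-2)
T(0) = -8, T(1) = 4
Characteristic equation: x² - 14x + 49 = 0, which is (x - (7))².
Repeated root r = 7.
General solution: T(n) = (A + Bn)·(7)^n.
From T(0) = -8: A = -8.
From T(1) = 4: (A + B)·(7) = 4 ⇒ B = \frac{60}{7}.
So T(n) = \left(\frac{60 n}{7} - 8\right) \cdot (7)^n.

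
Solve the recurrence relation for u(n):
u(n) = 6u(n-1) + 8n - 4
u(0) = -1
First-order linear with linear forcing.
Homogeneous solution: u_h(n) = A·(6)^n.
Try particular u_p(n) = pn + q. Substituting:
  pn + q = 6(p(n-1) + q) + 8n - 4.
Matching the n-coefficient: p = 6p + 8 ⇒ p = - \frac{8}{5}.
Matching constants: q = -6p + 6q - 4 ⇒ q = - \frac{28}{25}.
General: u(n) = A·(6)^n - \frac{8 n}{5} - \frac{28}{25}.
Apply u(0) = -1: A - \frac{28}{25} = -1 ⇒ A = \frac{3}{25}.
So u(n) = \frac{3 \cdot 6^{n}}{25} - \frac{8 n}{5} - \frac{28}{25}.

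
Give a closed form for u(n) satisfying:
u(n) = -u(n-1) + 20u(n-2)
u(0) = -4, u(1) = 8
Characteristic equation: x² + x - 20 = 0, which factors as (x - (-5))(x - (4)) = 0.
Roots r₁ = -5, r₂ = 4 (distinct).
General solution: u(n) = A·(-5)^n + B·(4)^n.
From u(0) = -4: A + B = -4.
From u(1) = 8: -5A + 4B = 8.
Solving: A = - \frac{8}{3}, B = - \frac{4}{3}.
So u(n) = - \frac{8 \left(-5\right)^{n}}{3} - \frac{4 \cdot 4^{n}}{3}.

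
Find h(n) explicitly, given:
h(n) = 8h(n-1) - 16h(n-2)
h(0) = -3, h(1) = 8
Characteristic equation: x² - 8x + 16 = 0, which is (x - (4))².
Repeated root r = 4.
General solution: h(n) = (A + Bn)·(4)^n.
From h(0) = -3: A = -3.
From h(1) = 8: (A + B)·(4) = 8 ⇒ B = 5.
So h(n) = \left(5 n - 3\right) \cdot (4)^n.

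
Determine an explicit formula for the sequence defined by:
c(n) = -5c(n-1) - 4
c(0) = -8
First-order linear non-homogeneous.
Homogeneous solution: c_h(n) = A·(-5)^n.
Try constant particular solution c_p = K: K = -5K - 4 ⇒ K = - \frac{2}{3}.
General: c(n) = A·(-5)^n - \frac{2}{3}.
Apply c(0) = -8: A - \frac{2}{3} = -8 ⇒ A = - \frac{22}{3}.
So c(n) = - \frac{22 \left(-5\right)^{n}}{3} - \frac{2}{3}.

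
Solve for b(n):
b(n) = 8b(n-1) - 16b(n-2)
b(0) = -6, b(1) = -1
Characteristic equation: x² - 8x + 16 = 0, which is (x - (4))².
Repeated root r = 4.
General solution: b(n) = (A + Bn)·(4)^n.
From b(0) = -6: A = -6.
From b(1) = -1: (A + B)·(4) = -1 ⇒ B = \frac{23}{4}.
So b(n) = \left(\frac{23 n}{4} - 6\right) \cdot (4)^n.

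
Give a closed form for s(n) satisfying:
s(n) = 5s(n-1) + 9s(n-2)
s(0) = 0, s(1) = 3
Characteristic equation: x² - 5x - 9 = 0.
Discriminant Δ = (5)² + 4·(9) = 61.
Roots r₁,₂ = (5 ± √61)/2, so r₁ = \frac{5}{2} + \frac{\sqrt{61}}{2}, r₂ = \frac{5}{2} - \frac{\sqrt{61}}{2}.
General solution: s(n) = A·r₁^n + B·r₂^n.
From the initial conditions, A + B = 0 and r₁A + r₂B = 3.
Since r₁ - r₂ = √61: A = (3 - (0)r₂)/√61 = \frac{3 \sqrt{61}}{61}, and B = 0 - A = - \frac{3 \sqrt{61}}{61}.
So s(n) = \left(\frac{3 \sqrt{61}}{61}\right)\left(\frac{5}{2} + \frac{\sqrt{61}}{2}\right)^n + \left(- \frac{3 \sqrt{61}}{61}\right)\left(\frac{5}{2} - \frac{\sqrt{61}}{2}\right)^n.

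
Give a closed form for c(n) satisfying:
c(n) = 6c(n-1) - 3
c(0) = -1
First-order linear non-homogeneous.
Homogeneous solution: c_h(n) = A·(6)^n.
Try constant particular solution c_p = K: K = 6K - 3 ⇒ K = \frac{3}{5}.
General: c(n) = A·(6)^n + \frac{3}{5}.
Apply c(0) = -1: A + \frac{3}{5} = -1 ⇒ A = - \frac{8}{5}.
So c(n) = \frac{3}{5} - \frac{8 \cdot 6^{n}}{5}.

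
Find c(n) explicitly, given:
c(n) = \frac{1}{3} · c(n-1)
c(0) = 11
Pure geometric recurrence with ratio \frac{1}{3}.
By induction c(n) = c(0) · (\frac{1}{3})^n = 11 \cdot 3^{- n}.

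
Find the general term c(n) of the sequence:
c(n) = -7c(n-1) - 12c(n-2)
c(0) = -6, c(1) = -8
Characteristic equation: x² + 7x + 12 = 0, which factors as (x - (-3))(x - (-4)) = 0.
Roots r₁ = -3, r₂ = -4 (distinct).
General solution: c(n) = A·(-3)^n + B·(-4)^n.
From c(0) = -6: A + B = -6.
From c(1) = -8: -3A - 4B = -8.
Solving: A = -32, B = 26.
So c(n) = - 32 \left(-3\right)^{n} + 26 \left(-4\right)^{n}.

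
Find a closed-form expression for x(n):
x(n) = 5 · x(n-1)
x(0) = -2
Pure geometric recurrence with ratio 5.
By induction x(n) = x(0) · (5)^n = - 2 \cdot 5^{n}.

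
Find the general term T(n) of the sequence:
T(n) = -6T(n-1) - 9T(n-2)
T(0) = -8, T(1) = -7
Characteristic equation: x² + 6x + 9 = 0, which is (x - (-3))².
Repeated root r = -3.
General solution: T(n) = (A + Bn)·(-3)^n.
From T(0) = -8: A = -8.
From T(1) = -7: (A + B)·(-3) = -7 ⇒ B = \frac{31}{3}.
So T(n) = \left(\frac{31 n}{3} - 8\right) \cdot (-3)^n.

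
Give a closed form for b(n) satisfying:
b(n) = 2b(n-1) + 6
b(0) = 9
First-order linear non-homogeneous.
Homogeneous solution: b_h(n) = A·(2)^n.
Try constant particular solution b_p = K: K = 2K + 6 ⇒ K = -6.
General: b(n) = A·(2)^n - 6.
Apply b(0) = 9: A - 6 = 9 ⇒ A = 15.
So b(n) = 15 \cdot 2^{n} - 6.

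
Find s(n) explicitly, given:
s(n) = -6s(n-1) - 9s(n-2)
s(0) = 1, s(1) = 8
Characteristic equation: x² + 6x + 9 = 0, which is (x - (-3))².
Repeated root r = -3.
General solution: s(n) = (A + Bn)·(-3)^n.
From s(0) = 1: A = 1.
From s(1) = 8: (A + B)·(-3) = 8 ⇒ B = - \frac{11}{3}.
So s(n) = \left(1 - \frac{11 n}{3}\right) \cdot (-3)^n.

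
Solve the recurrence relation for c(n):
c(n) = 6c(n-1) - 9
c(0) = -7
First-order linear non-homogeneous.
Homogeneous solution: c_h(n) = A·(6)^n.
Try constant particular solution c_p = K: K = 6K - 9 ⇒ K = \frac{9}{5}.
General: c(n) = A·(6)^n + \frac{9}{5}.
Apply c(0) = -7: A + \frac{9}{5} = -7 ⇒ A = - \frac{44}{5}.
So c(n) = \frac{9}{5} - \frac{44 \cdot 6^{n}}{5}.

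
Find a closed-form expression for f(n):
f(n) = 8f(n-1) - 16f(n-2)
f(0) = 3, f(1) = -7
Characteristic equation: x² - 8x + 16 = 0, which is (x - (4))².
Repeated root r = 4.
General solution: f(n) = (A + Bn)·(4)^n.
From f(0) = 3: A = 3.
From f(1) = -7: (A + B)·(4) = -7 ⇒ B = - \frac{19}{4}.
So f(n) = \left(3 - \frac{19 n}{4}\right) \cdot (4)^n.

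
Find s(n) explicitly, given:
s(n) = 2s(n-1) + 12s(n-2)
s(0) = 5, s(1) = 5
Characteristic equation: x² - 2x - 12 = 0.
Discriminant Δ = (2)² + 4·(12) = 52.
Roots r₁,₂ = (2 ± √52)/2, so r₁ = 1 + \sqrt{13}, r₂ = 1 - \sqrt{13}.
General solution: s(n) = A·r₁^n + B·r₂^n.
From the initial conditions, A + B = 5 and r₁A + r₂B = 5.
Since r₁ - r₂ = √52: A = (5 - (5)r₂)/√52 = \frac{5}{2}, and B = 5 - A = \frac{5}{2}.
So s(n) = \left(\frac{5}{2}\right)\left(1 + \sqrt{13}\right)^n + \left(\frac{5}{2}\right)\left(1 - \sqrt{13}\right)^n.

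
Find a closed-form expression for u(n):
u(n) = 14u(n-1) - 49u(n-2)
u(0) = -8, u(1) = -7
Characteristic equation: x² - 14x + 49 = 0, which is (x - (7))².
Repeated root r = 7.
General solution: u(n) = (A + Bn)·(7)^n.
From u(0) = -8: A = -8.
From u(1) = -7: (A + B)·(7) = -7 ⇒ B = 7.
So u(n) = \left(7 n - 8\right) \cdot (7)^n.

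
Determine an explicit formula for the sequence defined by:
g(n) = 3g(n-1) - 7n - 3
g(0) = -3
First-order linear with linear forcing.
Homogeneous solution: g_h(n) = A·(3)^n.
Try particular g_p(n) = pn + q. Substituting:
  pn + q = 3(p(n-1) + q) - 7n - 3.
Matching the n-coefficient: p = 3p - 7 ⇒ p = \frac{7}{2}.
Matching constants: q = -3p + 3q - 3 ⇒ q = \frac{27}{4}.
General: g(n) = A·(3)^n + \frac{7 n}{2} + \frac{27}{4}.
Apply g(0) = -3: A + \frac{27}{4} = -3 ⇒ A = - \frac{39}{4}.
So g(n) = - \frac{39 \cdot 3^{n}}{4} + \frac{7 n}{2} + \frac{27}{4}.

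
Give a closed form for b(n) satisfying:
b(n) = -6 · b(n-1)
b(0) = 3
Pure geometric recurrence with ratio -6.
By induction b(n) = b(0) · (-6)^n = 3 \left(-6\right)^{n}.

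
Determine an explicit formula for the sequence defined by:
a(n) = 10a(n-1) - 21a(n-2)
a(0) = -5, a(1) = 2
Characteristic equation: x² - 10x + 21 = 0, which factors as (x - (7))(x - (3)) = 0.
Roots r₁ = 7, r₂ = 3 (distinct).
General solution: a(n) = A·(7)^n + B·(3)^n.
From a(0) = -5: A + B = -5.
From a(1) = 2: 7A + 3B = 2.
Solving: A = \frac{17}{4}, B = - \frac{37}{4}.
So a(n) = - \frac{37 \cdot 3^{n}}{4} + \frac{17 \cdot 7^{n}}{4}.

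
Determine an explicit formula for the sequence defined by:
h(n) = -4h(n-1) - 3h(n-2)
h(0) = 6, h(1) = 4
Characteristic equation: x² + 4x + 3 = 0, which factors as (x - (-1))(x - (-3)) = 0.
Roots r₁ = -1, r₂ = -3 (distinct).
General solution: h(n) = A·(-1)^n + B·(-3)^n.
From h(0) = 6: A + B = 6.
From h(1) = 4: -A - 3B = 4.
Solving: A = 11, B = -5.
So h(n) = 11 \left(-1\right)^{n} - 5 \left(-3\right)^{n}.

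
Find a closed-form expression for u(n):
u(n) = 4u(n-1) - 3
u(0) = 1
First-order linear non-homogeneous.
Homogeneous solution: u_h(n) = A·(4)^n.
Try constant particular solution u_p = K: K = 4K - 3 ⇒ K = 1.
General: u(n) = A·(4)^n + 1.
Apply u(0) = 1: A + 1 = 1 ⇒ A = 0.
So u(n) = 1.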